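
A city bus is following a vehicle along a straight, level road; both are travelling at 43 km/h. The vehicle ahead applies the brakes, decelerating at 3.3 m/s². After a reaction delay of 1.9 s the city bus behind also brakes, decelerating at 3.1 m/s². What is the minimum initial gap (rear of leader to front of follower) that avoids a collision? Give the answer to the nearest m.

Minimum gap ≈ 24 m

43 km/h ÷ 3.6 = 11.9444 m/s.
Leader travels v²/(2a_L) = 142.669 / 6.600 = 21.617 m before stopping.
Follower covers v·t_r = 11.9444 × 1.9 = 22.694 m while reacting, then v²/(2a_F) = 142.669 / 6.200 = 23.011 m while braking, for a total of 22.694 + 23.011 = 45.705 m.
Since a_F ≤ a_L and the follower starts braking later, the follower is never slower than the leader, so the closest approach is when both have stopped.
Minimum gap = 45.705 − 21.617 = 24.088 m.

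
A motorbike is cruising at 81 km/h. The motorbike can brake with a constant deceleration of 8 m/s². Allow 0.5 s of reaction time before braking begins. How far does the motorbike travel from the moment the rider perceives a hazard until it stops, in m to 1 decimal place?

81 km/h ÷ 3.6 = 22.5000 m/s.
Reaction distance = v·t_r = 22.5000 × 0.5 = 11.250 m.
Braking distance = v²/(2a) = 22.5000² / (2 × 8.000) = 506.250 / 16.000 = 31.641 m.
Total = 11.250 + 31.641 = 42.891 m.

Total stopping distance ≈ 42.9 m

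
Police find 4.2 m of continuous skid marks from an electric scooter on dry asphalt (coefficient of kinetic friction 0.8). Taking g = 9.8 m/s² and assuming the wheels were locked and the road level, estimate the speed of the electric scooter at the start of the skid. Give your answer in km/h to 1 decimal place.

Deceleration a = μg = 0.8 × 9.8 = 7.840 m/s².
v = √(2a·d) = √(2 × 7.840 × 4.2) = √65.856 = 8.1152 m/s.
= 8.1152 × 3.6 = 29.215 km/h.

Initial speed ≈ 29.2 km/h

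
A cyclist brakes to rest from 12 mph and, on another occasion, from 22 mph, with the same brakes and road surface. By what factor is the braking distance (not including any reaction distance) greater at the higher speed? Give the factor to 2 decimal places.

Factor ≈ 3.36

Braking distance d = v²/(2a), so with a fixed, d ∝ v².
Factor = (22/12)² = 1.8333² = 3.3610.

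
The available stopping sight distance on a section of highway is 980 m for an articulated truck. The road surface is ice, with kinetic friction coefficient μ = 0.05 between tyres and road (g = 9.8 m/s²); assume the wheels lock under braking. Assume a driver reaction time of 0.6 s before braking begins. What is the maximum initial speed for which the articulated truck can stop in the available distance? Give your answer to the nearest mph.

a = μg = 0.05 × 9.8 = 0.490 m/s².
Stopping distance: v·t_r + v²/(2a) = 980 with t_r = 0.6 s and a = 0.490 m/s².
So v² + 0.588 v − 960.40 = 0.
Positive root: v = −a·t_r + √((a·t_r)² + 2a·d) = −0.294 + √(0.086 + 960.40) = 30.6977 m/s.
30.6977 m/s ÷ 0.44704 = 68.669 mph.

Maximum speed ≈ 69 mph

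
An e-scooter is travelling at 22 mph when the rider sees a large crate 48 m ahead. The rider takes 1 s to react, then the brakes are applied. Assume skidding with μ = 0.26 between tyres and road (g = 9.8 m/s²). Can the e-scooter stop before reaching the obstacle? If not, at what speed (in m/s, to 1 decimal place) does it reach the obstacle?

Yes — it stops about 19.2 m short of the obstacle, so it never reaches it

22 mph × 0.44704 = 9.8349 m/s.
a = μg = 0.26 × 9.8 = 2.548 m/s².
Reaction distance = 9.8349 × 1 = 9.835 m.
Braking distance = v²/(2a) = 96.725 / 5.096 = 18.981 m.
Total stopping distance = 9.835 + 18.981 = 28.816 m, vs 48 m available — it stops with 48 − 28.816 = 19.184 m to spare.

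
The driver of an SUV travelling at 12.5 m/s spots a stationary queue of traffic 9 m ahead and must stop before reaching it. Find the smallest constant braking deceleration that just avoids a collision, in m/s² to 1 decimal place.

Required deceleration ≈ 8.7 m/s²

v² = 2a·d ⇒ a = v²/(2d) = 12.5000² / (2 × 9.000) = 156.250 / 18.000 = 8.6806 m/s².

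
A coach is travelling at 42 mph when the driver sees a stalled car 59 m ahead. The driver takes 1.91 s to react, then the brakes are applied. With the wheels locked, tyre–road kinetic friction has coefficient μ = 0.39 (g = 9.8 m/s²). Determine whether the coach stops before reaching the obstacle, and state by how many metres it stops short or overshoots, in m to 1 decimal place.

42 mph × 0.44704 = 18.7757 m/s.
a = μg = 0.39 × 9.8 = 3.822 m/s².
Reaction distance = 18.7757 × 1.91 = 35.862 m.
Braking distance = v²/(2a) = 352.527 / 7.644 = 46.118 m.
Total stopping distance = 35.862 + 46.118 = 81.980 m, vs 59 m available — it cannot stop in time and overshoots by 81.980 − 59 = 22.980 m.

No — it overshoots by 23.0 m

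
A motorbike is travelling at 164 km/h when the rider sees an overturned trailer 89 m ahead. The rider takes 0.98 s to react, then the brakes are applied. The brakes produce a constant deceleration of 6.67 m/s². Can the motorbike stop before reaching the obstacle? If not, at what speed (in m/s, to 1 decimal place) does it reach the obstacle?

No — it strikes the obstacle at 38.5 m/s

164 km/h ÷ 3.6 = 45.5556 m/s.
Reaction distance = 45.5556 × 0.98 = 44.644 m.
Braking distance needed to stop: v²/(2a) = 2075.313 / 13.340 = 155.571 m, so total needed = 44.644 + 155.571 = 200.215 m > 89 m — it cannot stop.
Distance remaining when braking begins: 89 − 44.644 = 44.356 m.
v² = v₀² − 2a·d = 2075.313 − 2 × 6.670 × 44.356 = 1483.604 m²/s².
v = √1483.604 = 38.518 m/s.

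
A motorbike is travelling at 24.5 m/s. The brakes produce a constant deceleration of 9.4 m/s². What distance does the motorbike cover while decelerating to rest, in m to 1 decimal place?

Braking distance ≈ 31.9 m

Braking distance = v²/(2a) = 24.5000² / (2 × 9.400) = 600.250 / 18.800 = 31.928 m.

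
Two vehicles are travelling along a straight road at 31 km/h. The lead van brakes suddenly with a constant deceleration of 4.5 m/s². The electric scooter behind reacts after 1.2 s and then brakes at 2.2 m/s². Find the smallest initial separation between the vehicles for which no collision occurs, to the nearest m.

Minimum gap ≈ 19 m

31 km/h ÷ 3.6 = 8.6111 m/s.
Leader travels v²/(2a_L) = 74.151 / 9.000 = 8.239 m before stopping.
Follower covers v·t_r = 8.6111 × 1.2 = 10.333 m while reacting, then v²/(2a_F) = 74.151 / 4.400 = 16.852 m while braking, for a total of 10.333 + 16.852 = 27.185 m.
Since a_F ≤ a_L and the follower starts braking later, the follower is never slower than the leader, so the closest approach is when both have stopped.
Minimum gap = 27.185 − 8.239 = 18.946 m.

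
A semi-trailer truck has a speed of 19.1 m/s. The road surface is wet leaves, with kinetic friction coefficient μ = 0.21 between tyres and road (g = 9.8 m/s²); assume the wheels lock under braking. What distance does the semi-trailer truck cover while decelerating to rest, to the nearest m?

a = μg = 0.21 × 9.8 = 2.058 m/s².
Braking distance = v²/(2a) = 19.1000² / (2 × 2.058) = 364.810 / 4.116 = 88.632 m.

Braking distance ≈ 89 m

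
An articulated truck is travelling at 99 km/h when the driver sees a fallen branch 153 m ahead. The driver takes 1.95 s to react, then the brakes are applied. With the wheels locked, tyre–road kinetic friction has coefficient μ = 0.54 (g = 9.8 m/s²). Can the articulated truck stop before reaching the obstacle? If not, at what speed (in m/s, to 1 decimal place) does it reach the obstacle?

Yes — it stops about 27.9 m short of the obstacle, so it never reaches it

99 km/h ÷ 3.6 = 27.5000 m/s.
a = μg = 0.54 × 9.8 = 5.292 m/s².
Reaction distance = 27.5000 × 1.95 = 53.625 m.
Braking distance = v²/(2a) = 756.250 / 10.584 = 71.452 m.
Total stopping distance = 53.625 + 71.452 = 125.077 m, vs 153 m available — it stops with 153 − 125.077 = 27.923 m to spare.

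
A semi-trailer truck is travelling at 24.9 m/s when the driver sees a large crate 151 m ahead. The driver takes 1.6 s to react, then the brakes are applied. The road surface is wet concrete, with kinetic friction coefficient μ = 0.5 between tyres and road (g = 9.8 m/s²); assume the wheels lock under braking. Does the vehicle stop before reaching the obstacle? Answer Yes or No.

Yes

a = μg = 0.5 × 9.8 = 4.900 m/s².
Reaction distance = 24.9000 × 1.6 = 39.840 m.
Braking distance = v²/(2a) = 620.010 / 9.800 = 63.266 m.
Total stopping distance = 39.840 + 63.266 = 103.106 m, vs 151 m available — it stops with 151 − 103.106 = 47.894 m to spare.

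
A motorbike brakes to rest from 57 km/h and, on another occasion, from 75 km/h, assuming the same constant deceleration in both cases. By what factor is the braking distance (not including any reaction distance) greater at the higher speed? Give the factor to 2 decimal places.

Braking distance d = v²/(2a), so with a fixed, d ∝ v².
Factor = (75/57)² = 1.3158² = 1.7313.

Factor ≈ 1.73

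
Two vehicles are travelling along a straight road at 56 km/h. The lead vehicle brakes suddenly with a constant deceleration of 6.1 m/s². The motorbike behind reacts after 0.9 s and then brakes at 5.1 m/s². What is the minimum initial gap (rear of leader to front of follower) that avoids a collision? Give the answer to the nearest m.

Minimum gap ≈ 18 m

56 km/h ÷ 3.6 = 15.5556 m/s.
Leader travels v²/(2a_L) = 241.977 / 12.200 = 19.834 m before stopping.
Follower covers v·t_r = 15.5556 × 0.9 = 14.000 m while reacting, then v²/(2a_F) = 241.977 / 10.200 = 23.723 m while braking, for a total of 14.000 + 23.723 = 37.723 m.
Since a_F ≤ a_L and the follower starts braking later, the follower is never slower than the leader, so the closest approach is when both have stopped.
Minimum gap = 37.723 − 19.834 = 17.889 m.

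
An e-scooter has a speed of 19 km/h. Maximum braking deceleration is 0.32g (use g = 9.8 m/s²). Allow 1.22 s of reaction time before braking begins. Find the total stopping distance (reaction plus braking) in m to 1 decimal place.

19 km/h ÷ 3.6 = 5.2778 m/s.
a = 0.32 × 9.8 = 3.136 m/s².
Reaction distance = v·t_r = 5.2778 × 1.22 = 6.439 m.
Braking distance = v²/(2a) = 5.2778² / (2 × 3.136) = 27.855 / 6.272 = 4.441 m.
Total = 6.439 + 4.441 = 10.880 m.

Total stopping distance ≈ 10.9 m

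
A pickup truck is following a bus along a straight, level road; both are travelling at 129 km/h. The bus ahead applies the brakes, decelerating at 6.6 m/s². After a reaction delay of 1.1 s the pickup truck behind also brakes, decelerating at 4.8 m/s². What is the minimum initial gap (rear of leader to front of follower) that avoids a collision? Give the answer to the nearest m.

Minimum gap ≈ 76 m

129 km/h ÷ 3.6 = 35.8333 m/s.
Leader travels v²/(2a_L) = 1284.025 / 13.200 = 97.275 m before stopping.
Follower covers v·t_r = 35.8333 × 1.1 = 39.417 m while reacting, then v²/(2a_F) = 1284.025 / 9.600 = 133.753 m while braking, for a total of 39.417 + 133.753 = 173.170 m.
Since a_F ≤ a_L and the follower starts braking later, the follower is never slower than the leader, so the closest approach is when both have stopped.
Minimum gap = 173.170 − 97.275 = 75.895 m.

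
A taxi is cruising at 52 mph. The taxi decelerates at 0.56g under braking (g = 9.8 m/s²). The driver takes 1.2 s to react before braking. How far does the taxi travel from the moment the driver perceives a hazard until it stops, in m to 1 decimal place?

Total stopping distance ≈ 77.1 m

52 mph × 0.44704 = 23.2461 m/s.
a = 0.56 × 9.8 = 5.488 m/s².
Reaction distance = v·t_r = 23.2461 × 1.2 = 27.895 m.
Braking distance = v²/(2a) = 23.2461² / (2 × 5.488) = 540.381 / 10.976 = 49.233 m.
Total = 27.895 + 49.233 = 77.128 m.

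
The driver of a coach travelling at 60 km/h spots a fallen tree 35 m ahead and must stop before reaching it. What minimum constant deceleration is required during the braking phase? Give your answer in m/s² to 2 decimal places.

60 km/h ÷ 3.6 = 16.6667 m/s.
v² = 2a·d ⇒ a = v²/(2d) = 16.6667² / (2 × 35.000) = 277.779 / 70.000 = 3.9683 m/s².

Required deceleration ≈ 3.97 m/s²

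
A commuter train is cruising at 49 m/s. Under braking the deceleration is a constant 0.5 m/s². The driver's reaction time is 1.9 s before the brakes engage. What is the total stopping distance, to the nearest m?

Total stopping distance ≈ 2494 m

Reaction distance = v·t_r = 49.0000 × 1.9 = 93.100 m.
Braking distance = v²/(2a) = 49.0000² / (2 × 0.500) = 2401.000 / 1.000 = 2401.000 m.
Total = 93.100 + 2401.000 = 2494.100 m.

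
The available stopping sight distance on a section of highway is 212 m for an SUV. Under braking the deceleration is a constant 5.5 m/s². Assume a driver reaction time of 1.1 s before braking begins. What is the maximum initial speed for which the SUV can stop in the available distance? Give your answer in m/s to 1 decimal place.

Maximum speed ≈ 42.6 m/s

Stopping distance: v·t_r + v²/(2a) = 212 with t_r = 1.1 s and a = 5.500 m/s².
So v² + 12.100 v − 2332.00 = 0.
Positive root: v = −a·t_r + √((a·t_r)² + 2a·d) = −6.050 + √(36.602 + 2332.00) = 42.6183 m/s.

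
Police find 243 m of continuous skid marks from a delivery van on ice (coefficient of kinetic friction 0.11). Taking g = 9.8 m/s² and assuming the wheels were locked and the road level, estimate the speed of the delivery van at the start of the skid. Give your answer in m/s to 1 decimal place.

Deceleration a = μg = 0.11 × 9.8 = 1.078 m/s².
v = √(2a·d) = √(2 × 1.078 × 243) = √523.908 = 22.8890 m/s.

Initial speed ≈ 22.9 m/s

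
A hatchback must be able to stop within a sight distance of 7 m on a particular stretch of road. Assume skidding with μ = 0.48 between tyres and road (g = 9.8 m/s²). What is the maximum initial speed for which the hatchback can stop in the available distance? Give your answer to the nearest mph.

Maximum speed ≈ 18 mph

a = μg = 0.48 × 9.8 = 4.704 m/s².
v²/(2a) = d ⇒ v = √(2 × 4.704 × 7) = √65.86 = 8.1154 m/s.
8.1154 m/s ÷ 0.44704 = 18.154 mph.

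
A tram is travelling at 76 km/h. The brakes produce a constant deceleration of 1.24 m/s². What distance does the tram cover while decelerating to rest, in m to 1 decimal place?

Braking distance ≈ 179.7 m

76 km/h ÷ 3.6 = 21.1111 m/s.
Braking distance = v²/(2a) = 21.1111² / (2 × 1.240) = 445.679 / 2.480 = 179.709 m.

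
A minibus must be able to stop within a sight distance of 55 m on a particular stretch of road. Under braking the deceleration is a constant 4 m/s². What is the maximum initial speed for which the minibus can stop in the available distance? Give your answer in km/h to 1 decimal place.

v²/(2a) = d ⇒ v = √(2 × 4.000 × 55) = √440.00 = 20.9762 m/s.
20.9762 m/s × 3.6 = 75.514 km/h.

Maximum speed ≈ 75.5 km/h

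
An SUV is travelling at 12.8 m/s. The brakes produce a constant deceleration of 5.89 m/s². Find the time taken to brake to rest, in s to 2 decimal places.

Braking time ≈ 2.17 s

Braking time = v/a = 12.8000 / 5.890 = 2.173 s.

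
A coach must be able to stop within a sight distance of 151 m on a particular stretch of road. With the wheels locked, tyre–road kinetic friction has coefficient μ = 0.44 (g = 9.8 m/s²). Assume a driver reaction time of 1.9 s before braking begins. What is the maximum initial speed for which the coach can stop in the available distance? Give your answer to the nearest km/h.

Maximum speed ≈ 104 km/h

a = μg = 0.44 × 9.8 = 4.312 m/s².
Stopping distance: v·t_r + v²/(2a) = 151 with t_r = 1.9 s and a = 4.312 m/s².
So v² + 16.386 v − 1302.22 = 0.
Positive root: v = −a·t_r + √((a·t_r)² + 2a·d) = −8.193 + √(67.125 + 1302.22) = 28.8117 m/s.
28.8117 m/s × 3.6 = 103.722 km/h.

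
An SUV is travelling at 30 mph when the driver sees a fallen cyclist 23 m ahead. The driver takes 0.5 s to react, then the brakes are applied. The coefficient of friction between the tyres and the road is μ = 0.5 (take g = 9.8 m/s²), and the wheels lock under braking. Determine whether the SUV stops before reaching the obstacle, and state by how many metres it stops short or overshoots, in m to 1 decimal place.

No — it overshoots by 2.1 m

30 mph × 0.44704 = 13.4112 m/s.
a = μg = 0.5 × 9.8 = 4.900 m/s².
Reaction distance = 13.4112 × 0.5 = 6.706 m.
Braking distance = v²/(2a) = 179.860 / 9.800 = 18.353 m.
Total stopping distance = 6.706 + 18.353 = 25.059 m, vs 23 m available — it cannot stop in time and overshoots by 25.059 − 23 = 2.059 m.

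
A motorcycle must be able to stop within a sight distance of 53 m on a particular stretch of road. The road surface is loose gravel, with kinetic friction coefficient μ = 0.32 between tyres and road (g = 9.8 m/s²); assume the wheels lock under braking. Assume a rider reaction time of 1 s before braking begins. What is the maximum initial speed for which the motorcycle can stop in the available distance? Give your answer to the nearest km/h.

Maximum speed ≈ 55 km/h

a = μg = 0.32 × 9.8 = 3.136 m/s².
Stopping distance: v·t_r + v²/(2a) = 53 with t_r = 1 s and a = 3.136 m/s².
So v² + 6.272 v − 332.42 = 0.
Positive root: v = −a·t_r + √((a·t_r)² + 2a·d) = −3.136 + √(9.834 + 332.42) = 15.3641 m/s.
15.3641 m/s × 3.6 = 55.311 km/h.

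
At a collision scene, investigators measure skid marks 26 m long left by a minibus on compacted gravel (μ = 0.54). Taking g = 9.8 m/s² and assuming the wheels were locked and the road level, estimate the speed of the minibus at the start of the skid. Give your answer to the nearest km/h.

Deceleration a = μg = 0.54 × 9.8 = 5.292 m/s².
v = √(2a·d) = √(2 × 5.292 × 26) = √275.184 = 16.5887 m/s.
= 16.5887 × 3.6 = 59.719 km/h.

Initial speed ≈ 60 km/h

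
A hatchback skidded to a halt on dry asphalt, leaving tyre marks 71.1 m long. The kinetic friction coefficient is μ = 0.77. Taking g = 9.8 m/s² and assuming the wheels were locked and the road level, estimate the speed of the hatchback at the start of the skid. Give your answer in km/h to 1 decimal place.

Initial speed ≈ 117.9 km/h

Deceleration a = μg = 0.77 × 9.8 = 7.546 m/s².
v = √(2a·d) = √(2 × 7.546 × 71.1) = √1073.041 = 32.7573 m/s.
= 32.7573 × 3.6 = 117.926 km/h.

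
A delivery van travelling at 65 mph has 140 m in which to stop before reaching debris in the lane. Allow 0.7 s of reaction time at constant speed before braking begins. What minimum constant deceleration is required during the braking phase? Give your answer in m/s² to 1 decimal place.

65 mph × 0.44704 = 29.0576 m/s.
Distance covered during reaction = 29.0576 × 0.7 = 20.340 m.
Distance available for braking: 140 − 20.340 = 119.660 m.
v² = 2a·d ⇒ a = v²/(2d) = 29.0576² / (2 × 119.660) = 844.344 / 239.320 = 3.5281 m/s².

Required deceleration ≈ 3.5 m/s²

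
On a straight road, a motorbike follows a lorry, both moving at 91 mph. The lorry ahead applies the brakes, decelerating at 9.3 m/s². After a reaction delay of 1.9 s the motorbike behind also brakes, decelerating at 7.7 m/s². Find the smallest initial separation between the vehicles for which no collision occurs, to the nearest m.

91 mph × 0.44704 = 40.6806 m/s.
Leader travels v²/(2a_L) = 1654.911 / 18.600 = 88.974 m before stopping.
Follower covers v·t_r = 40.6806 × 1.9 = 77.293 m while reacting, then v²/(2a_F) = 1654.911 / 15.400 = 107.462 m while braking, for a total of 77.293 + 107.462 = 184.755 m.
Since a_F ≤ a_L and the follower starts braking later, the follower is never slower than the leader, so the closest approach is when both have stopped.
Minimum gap = 184.755 − 88.974 = 95.781 m.

Minimum gap ≈ 96 m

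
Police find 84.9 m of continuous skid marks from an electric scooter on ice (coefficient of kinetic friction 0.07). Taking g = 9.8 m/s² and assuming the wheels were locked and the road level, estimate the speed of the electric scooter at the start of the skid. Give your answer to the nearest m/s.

Initial speed ≈ 11 m/s

Deceleration a = μg = 0.07 × 9.8 = 0.686 m/s².
v = √(2a·d) = √(2 × 0.686 × 84.9) = √116.483 = 10.7927 m/s.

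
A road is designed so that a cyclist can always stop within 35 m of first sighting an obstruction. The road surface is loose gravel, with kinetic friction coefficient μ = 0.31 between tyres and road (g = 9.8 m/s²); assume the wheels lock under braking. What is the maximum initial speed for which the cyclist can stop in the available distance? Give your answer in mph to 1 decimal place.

Maximum speed ≈ 32.6 mph

a = μg = 0.31 × 9.8 = 3.038 m/s².
v²/(2a) = d ⇒ v = √(2 × 3.038 × 35) = √212.66 = 14.5829 m/s.
14.5829 m/s ÷ 0.44704 = 32.621 mph.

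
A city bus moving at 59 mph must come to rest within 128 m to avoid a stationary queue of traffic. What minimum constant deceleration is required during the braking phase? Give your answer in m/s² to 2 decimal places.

Required deceleration ≈ 2.72 m/s²

59 mph × 0.44704 = 26.3754 m/s.
v² = 2a·d ⇒ a = v²/(2d) = 26.3754² / (2 × 128.000) = 695.662 / 256.000 = 2.7174 m/s².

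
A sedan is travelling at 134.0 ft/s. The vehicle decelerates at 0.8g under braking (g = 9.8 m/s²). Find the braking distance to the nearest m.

Braking distance ≈ 106 m

134 ft/s × 0.3048 = 40.8432 m/s.
a = 0.8 × 9.8 = 7.840 m/s².
Braking distance = v²/(2a) = 40.8432² / (2 × 7.840) = 1668.167 / 15.680 = 106.388 m.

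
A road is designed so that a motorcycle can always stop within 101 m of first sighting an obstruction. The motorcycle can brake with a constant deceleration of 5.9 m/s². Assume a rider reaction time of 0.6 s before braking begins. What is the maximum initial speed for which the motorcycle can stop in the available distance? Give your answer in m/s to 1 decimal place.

Stopping distance: v·t_r + v²/(2a) = 101 with t_r = 0.6 s and a = 5.900 m/s².
So v² + 7.080 v − 1191.80 = 0.
Positive root: v = −a·t_r + √((a·t_r)² + 2a·d) = −3.540 + √(12.532 + 1191.80) = 31.1635 m/s.

Maximum speed ≈ 31.2 m/s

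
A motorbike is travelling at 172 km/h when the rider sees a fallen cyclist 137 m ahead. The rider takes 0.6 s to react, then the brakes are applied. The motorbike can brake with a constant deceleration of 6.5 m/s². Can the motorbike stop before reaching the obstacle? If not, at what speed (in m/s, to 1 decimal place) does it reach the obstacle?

172 km/h ÷ 3.6 = 47.7778 m/s.
Reaction distance = 47.7778 × 0.6 = 28.667 m.
Braking distance needed to stop: v²/(2a) = 2282.718 / 13.000 = 175.594 m, so total needed = 28.667 + 175.594 = 204.261 m > 137 m — it cannot stop.
Distance remaining when braking begins: 137 − 28.667 = 108.333 m.
v² = v₀² − 2a·d = 2282.718 − 2 × 6.500 × 108.333 = 874.389 m²/s².
v = √874.389 = 29.570 m/s.

No — it strikes the obstacle at 29.6 m/s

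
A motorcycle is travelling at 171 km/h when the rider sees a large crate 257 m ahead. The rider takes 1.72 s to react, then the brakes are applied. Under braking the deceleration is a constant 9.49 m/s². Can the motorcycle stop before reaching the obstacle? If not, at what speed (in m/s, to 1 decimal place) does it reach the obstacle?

Yes — it stops about 56.4 m short of the obstacle, so it never reaches it

171 km/h ÷ 3.6 = 47.5000 m/s.
Reaction distance = 47.5000 × 1.72 = 81.700 m.
Braking distance = v²/(2a) = 2256.250 / 18.980 = 118.875 m.
Total stopping distance = 81.700 + 118.875 = 200.575 m, vs 257 m available — it stops with 257 − 200.575 = 56.425 m to spare.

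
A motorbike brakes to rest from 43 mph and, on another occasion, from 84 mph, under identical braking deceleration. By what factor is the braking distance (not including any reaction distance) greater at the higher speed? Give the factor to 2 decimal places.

Braking distance d = v²/(2a), so with a fixed, d ∝ v².
Factor = (84/43)² = 1.9535² = 3.8162.

Factor ≈ 3.82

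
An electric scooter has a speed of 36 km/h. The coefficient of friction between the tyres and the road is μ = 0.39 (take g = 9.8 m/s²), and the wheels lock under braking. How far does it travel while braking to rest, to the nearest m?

36 km/h ÷ 3.6 = 10.0000 m/s.
a = μg = 0.39 × 9.8 = 3.822 m/s².
Braking distance = v²/(2a) = 10.0000² / (2 × 3.822) = 100.000 / 7.644 = 13.082 m.

Braking distance ≈ 13 m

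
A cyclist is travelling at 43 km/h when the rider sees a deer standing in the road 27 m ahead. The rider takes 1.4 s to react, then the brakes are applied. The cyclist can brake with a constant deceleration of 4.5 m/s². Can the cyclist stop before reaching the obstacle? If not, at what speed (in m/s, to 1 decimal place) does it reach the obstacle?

No — it strikes the obstacle at 7.1 m/s

43 km/h ÷ 3.6 = 11.9444 m/s.
Reaction distance = 11.9444 × 1.4 = 16.722 m.
Braking distance needed to stop: v²/(2a) = 142.669 / 9.000 = 15.852 m, so total needed = 16.722 + 15.852 = 32.574 m > 27 m — it cannot stop.
Distance remaining when braking begins: 27 − 16.722 = 10.278 m.
v² = v₀² − 2a·d = 142.669 − 2 × 4.500 × 10.278 = 50.167 m²/s².
v = √50.167 = 7.083 m/s.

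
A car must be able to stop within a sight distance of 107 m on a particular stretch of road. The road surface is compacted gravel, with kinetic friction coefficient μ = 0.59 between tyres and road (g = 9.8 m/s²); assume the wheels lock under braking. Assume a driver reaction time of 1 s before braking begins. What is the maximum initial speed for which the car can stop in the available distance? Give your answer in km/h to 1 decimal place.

Maximum speed ≈ 107.5 km/h

a = μg = 0.59 × 9.8 = 5.782 m/s².
Stopping distance: v·t_r + v²/(2a) = 107 with t_r = 1 s and a = 5.782 m/s².
So v² + 11.564 v − 1237.35 = 0.
Positive root: v = −a·t_r + √((a·t_r)² + 2a·d) = −5.782 + √(33.432 + 1237.35) = 29.8660 m/s.
29.8660 m/s × 3.6 = 107.518 km/h.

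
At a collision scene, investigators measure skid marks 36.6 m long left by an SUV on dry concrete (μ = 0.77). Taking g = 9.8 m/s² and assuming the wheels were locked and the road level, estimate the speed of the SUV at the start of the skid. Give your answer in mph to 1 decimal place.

Deceleration a = μg = 0.77 × 9.8 = 7.546 m/s².
v = √(2a·d) = √(2 × 7.546 × 36.6) = √552.367 = 23.5025 m/s.
= 23.5025 ÷ 0.44704 = 52.574 mph.

Initial speed ≈ 52.6 mph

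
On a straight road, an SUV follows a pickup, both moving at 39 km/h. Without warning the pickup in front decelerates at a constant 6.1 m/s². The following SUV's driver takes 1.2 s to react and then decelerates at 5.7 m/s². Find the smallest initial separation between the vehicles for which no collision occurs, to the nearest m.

Minimum gap ≈ 14 m

39 km/h ÷ 3.6 = 10.8333 m/s.
Leader travels v²/(2a_L) = 117.360 / 12.200 = 9.620 m before stopping.
Follower covers v·t_r = 10.8333 × 1.2 = 13.000 m while reacting, then v²/(2a_F) = 117.360 / 11.400 = 10.295 m while braking, for a total of 13.000 + 10.295 = 23.295 m.
Since a_F ≤ a_L and the follower starts braking later, the follower is never slower than the leader, so the closest approach is when both have stopped.
Minimum gap = 23.295 − 9.620 = 13.675 m.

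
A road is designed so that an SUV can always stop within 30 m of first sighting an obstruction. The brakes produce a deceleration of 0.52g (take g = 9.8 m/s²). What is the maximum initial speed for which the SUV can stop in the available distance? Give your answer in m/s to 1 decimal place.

Maximum speed ≈ 17.5 m/s

a = 0.52 × 9.8 = 5.096 m/s².
v²/(2a) = d ⇒ v = √(2 × 5.096 × 30) = √305.76 = 17.4860 m/s.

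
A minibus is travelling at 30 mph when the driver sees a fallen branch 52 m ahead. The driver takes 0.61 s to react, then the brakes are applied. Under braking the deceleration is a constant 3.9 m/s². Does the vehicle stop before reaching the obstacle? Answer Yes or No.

30 mph × 0.44704 = 13.4112 m/s.
Reaction distance = 13.4112 × 0.61 = 8.181 m.
Braking distance = v²/(2a) = 179.860 / 7.800 = 23.059 m.
Total stopping distance = 8.181 + 23.059 = 31.240 m, vs 52 m available — it stops with 52 − 31.240 = 20.760 m to spare.

Yes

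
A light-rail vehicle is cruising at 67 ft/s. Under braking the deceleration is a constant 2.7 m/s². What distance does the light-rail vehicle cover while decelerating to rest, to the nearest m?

Braking distance ≈ 77 m

67 ft/s × 0.3048 = 20.4216 m/s.
Braking distance = v²/(2a) = 20.4216² / (2 × 2.700) = 417.042 / 5.400 = 77.230 m.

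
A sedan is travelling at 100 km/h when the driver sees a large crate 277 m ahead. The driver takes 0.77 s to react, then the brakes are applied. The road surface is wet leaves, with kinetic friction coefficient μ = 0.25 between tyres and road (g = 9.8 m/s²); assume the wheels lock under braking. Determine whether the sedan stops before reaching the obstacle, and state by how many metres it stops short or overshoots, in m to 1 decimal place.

Yes — it stops 98.1 m short of the obstacle

100 km/h ÷ 3.6 = 27.7778 m/s.
a = μg = 0.25 × 9.8 = 2.450 m/s².
Reaction distance = 27.7778 × 0.77 = 21.389 m.
Braking distance = v²/(2a) = 771.606 / 4.900 = 157.471 m.
Total stopping distance = 21.389 + 157.471 = 178.860 m, vs 277 m available — it stops with 277 − 178.860 = 98.140 m to spare.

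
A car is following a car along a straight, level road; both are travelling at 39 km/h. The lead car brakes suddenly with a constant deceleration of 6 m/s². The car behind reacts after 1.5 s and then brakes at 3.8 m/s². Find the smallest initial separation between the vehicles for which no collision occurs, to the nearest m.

Minimum gap ≈ 22 m

39 km/h ÷ 3.6 = 10.8333 m/s.
Leader travels v²/(2a_L) = 117.360 / 12.000 = 9.780 m before stopping.
Follower covers v·t_r = 10.8333 × 1.5 = 16.250 m while reacting, then v²/(2a_F) = 117.360 / 7.600 = 15.442 m while braking, for a total of 16.250 + 15.442 = 31.692 m.
Since a_F ≤ a_L and the follower starts braking later, the follower is never slower than the leader, so the closest approach is when both have stopped.
Minimum gap = 31.692 − 9.780 = 21.912 m.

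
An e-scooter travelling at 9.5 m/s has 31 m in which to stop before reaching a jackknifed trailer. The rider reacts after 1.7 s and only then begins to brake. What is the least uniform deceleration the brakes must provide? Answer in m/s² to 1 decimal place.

Required deceleration ≈ 3.0 m/s²

Distance covered during reaction = 9.5000 × 1.7 = 16.150 m.
Distance available for braking: 31 − 16.150 = 14.850 m.
v² = 2a·d ⇒ a = v²/(2d) = 9.5000² / (2 × 14.850) = 90.250 / 29.700 = 3.0387 m/s².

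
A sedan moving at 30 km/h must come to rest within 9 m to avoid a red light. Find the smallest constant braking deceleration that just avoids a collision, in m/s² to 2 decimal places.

30 km/h ÷ 3.6 = 8.3333 m/s.
v² = 2a·d ⇒ a = v²/(2d) = 8.3333² / (2 × 9.000) = 69.444 / 18.000 = 3.8580 m/s².

Required deceleration ≈ 3.86 m/s²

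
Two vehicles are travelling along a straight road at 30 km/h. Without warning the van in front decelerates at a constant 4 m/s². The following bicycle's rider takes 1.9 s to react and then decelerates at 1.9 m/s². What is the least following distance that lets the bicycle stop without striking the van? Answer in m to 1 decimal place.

Minimum gap ≈ 25.4 m

30 km/h ÷ 3.6 = 8.3333 m/s.
Leader travels v²/(2a_L) = 69.444 / 8.000 = 8.681 m before stopping.
Follower covers v·t_r = 8.3333 × 1.9 = 15.833 m while reacting, then v²/(2a_F) = 69.444 / 3.800 = 18.275 m while braking, for a total of 15.833 + 18.275 = 34.108 m.
Since a_F ≤ a_L and the follower starts braking later, the follower is never slower than the leader, so the closest approach is when both have stopped.
Minimum gap = 34.108 − 8.681 = 25.427 m.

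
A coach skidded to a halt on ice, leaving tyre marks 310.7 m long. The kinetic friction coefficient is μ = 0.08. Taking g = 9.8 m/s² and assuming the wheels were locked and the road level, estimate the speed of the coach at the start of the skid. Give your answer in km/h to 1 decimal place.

Deceleration a = μg = 0.08 × 9.8 = 0.784 m/s².
v = √(2a·d) = √(2 × 0.784 × 310.7) = √487.178 = 22.0721 m/s.
= 22.0721 × 3.6 = 79.460 km/h.

Initial speed ≈ 79.5 km/h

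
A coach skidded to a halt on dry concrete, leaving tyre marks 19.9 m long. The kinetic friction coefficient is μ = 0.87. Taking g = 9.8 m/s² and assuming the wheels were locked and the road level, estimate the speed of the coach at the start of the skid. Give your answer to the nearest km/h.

Initial speed ≈ 66 km/h

Deceleration a = μg = 0.87 × 9.8 = 8.526 m/s².
v = √(2a·d) = √(2 × 8.526 × 19.9) = √339.335 = 18.4210 m/s.
= 18.4210 × 3.6 = 66.316 km/h.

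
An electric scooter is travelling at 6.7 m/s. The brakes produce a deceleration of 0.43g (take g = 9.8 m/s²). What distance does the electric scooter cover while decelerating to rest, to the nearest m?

Braking distance ≈ 5 m

a = 0.43 × 9.8 = 4.214 m/s².
Braking distance = v²/(2a) = 6.7000² / (2 × 4.214) = 44.890 / 8.428 = 5.326 m.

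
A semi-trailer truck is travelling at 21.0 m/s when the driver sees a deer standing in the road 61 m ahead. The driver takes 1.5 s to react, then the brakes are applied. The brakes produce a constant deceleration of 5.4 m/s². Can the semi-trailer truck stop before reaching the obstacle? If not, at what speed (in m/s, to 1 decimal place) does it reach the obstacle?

Reaction distance = 21.0000 × 1.5 = 31.500 m.
Braking distance needed to stop: v²/(2a) = 441.000 / 10.800 = 40.833 m, so total needed = 31.500 + 40.833 = 72.333 m > 61 m — it cannot stop.
Distance remaining when braking begins: 61 − 31.500 = 29.500 m.
v² = v₀² − 2a·d = 441.000 − 2 × 5.400 × 29.500 = 122.400 m²/s².
v = √122.400 = 11.063 m/s.

No — it strikes the obstacle at 11.1 m/s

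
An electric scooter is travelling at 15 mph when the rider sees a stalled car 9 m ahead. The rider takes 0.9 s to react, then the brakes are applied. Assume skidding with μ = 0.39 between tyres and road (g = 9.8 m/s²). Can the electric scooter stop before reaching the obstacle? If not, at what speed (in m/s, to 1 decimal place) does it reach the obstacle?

No — it strikes the obstacle at 4.7 m/s

15 mph × 0.44704 = 6.7056 m/s.
a = μg = 0.39 × 9.8 = 3.822 m/s².
Reaction distance = 6.7056 × 0.9 = 6.035 m.
Braking distance needed to stop: v²/(2a) = 44.965 / 7.644 = 5.882 m, so total needed = 6.035 + 5.882 = 11.917 m > 9 m — it cannot stop.
Distance remaining when braking begins: 9 − 6.035 = 2.965 m.
v² = v₀² − 2a·d = 44.965 − 2 × 3.822 × 2.965 = 22.301 m²/s².
v = √22.301 = 4.722 m/s.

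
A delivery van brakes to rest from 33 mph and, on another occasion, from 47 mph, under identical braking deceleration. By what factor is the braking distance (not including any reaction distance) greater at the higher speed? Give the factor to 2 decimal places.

Braking distance d = v²/(2a), so with a fixed, d ∝ v².
Factor = (47/33)² = 1.4242² = 2.0283.

Factor ≈ 2.03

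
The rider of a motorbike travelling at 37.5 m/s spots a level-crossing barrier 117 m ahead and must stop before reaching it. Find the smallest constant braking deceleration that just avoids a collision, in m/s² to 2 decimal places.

v² = 2a·d ⇒ a = v²/(2d) = 37.5000² / (2 × 117.000) = 1406.250 / 234.000 = 6.0096 m/s².

Required deceleration ≈ 6.01 m/s²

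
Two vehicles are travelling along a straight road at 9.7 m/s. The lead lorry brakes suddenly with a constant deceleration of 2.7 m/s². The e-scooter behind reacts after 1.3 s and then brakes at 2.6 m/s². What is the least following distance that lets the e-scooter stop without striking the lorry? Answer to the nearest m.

Minimum gap ≈ 13 m

Leader travels v²/(2a_L) = 94.090 / 5.400 = 17.424 m before stopping.
Follower covers v·t_r = 9.7000 × 1.3 = 12.610 m while reacting, then v²/(2a_F) = 94.090 / 5.200 = 18.094 m while braking, for a total of 12.610 + 18.094 = 30.704 m.
Since a_F ≤ a_L and the follower starts braking later, the follower is never slower than the leader, so the closest approach is when both have stopped.
Minimum gap = 30.704 − 17.424 = 13.280 m.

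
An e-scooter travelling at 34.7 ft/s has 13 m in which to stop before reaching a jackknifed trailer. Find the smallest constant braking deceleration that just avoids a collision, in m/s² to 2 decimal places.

Required deceleration ≈ 4.30 m/s²

34.7 ft/s × 0.3048 = 10.5766 m/s.
v² = 2a·d ⇒ a = v²/(2d) = 10.5766² / (2 × 13.000) = 111.864 / 26.000 = 4.3025 m/s².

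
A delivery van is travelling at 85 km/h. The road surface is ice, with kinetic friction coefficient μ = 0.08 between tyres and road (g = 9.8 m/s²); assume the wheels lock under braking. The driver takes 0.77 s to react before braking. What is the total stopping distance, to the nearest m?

Total stopping distance ≈ 374 m

85 km/h ÷ 3.6 = 23.6111 m/s.
a = μg = 0.08 × 9.8 = 0.784 m/s².
Reaction distance = v·t_r = 23.6111 × 0.77 = 18.181 m.
Braking distance = v²/(2a) = 23.6111² / (2 × 0.784) = 557.484 / 1.568 = 355.538 m.
Total = 18.181 + 355.538 = 373.719 m.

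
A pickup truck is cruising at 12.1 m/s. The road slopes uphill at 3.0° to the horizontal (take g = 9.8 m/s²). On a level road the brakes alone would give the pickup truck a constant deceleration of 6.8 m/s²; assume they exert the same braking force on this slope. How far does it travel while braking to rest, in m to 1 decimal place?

Braking distance ≈ 10.0 m

Gravity along the uphill slope adds to the braking deceleration: a_eff = 6.800 + 9.8·sin 3.0° = 6.800 + 0.513 = 7.313 m/s².
Braking distance = v²/(2a) = 12.1000² / (2 × 7.313) = 146.410 / 14.626 = 10.010 m.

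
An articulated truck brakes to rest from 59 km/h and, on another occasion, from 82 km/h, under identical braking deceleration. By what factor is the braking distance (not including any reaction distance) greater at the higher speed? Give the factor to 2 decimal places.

Factor ≈ 1.93

Braking distance d = v²/(2a), so with a fixed, d ∝ v².
Factor = (82/59)² = 1.3898² = 1.9315.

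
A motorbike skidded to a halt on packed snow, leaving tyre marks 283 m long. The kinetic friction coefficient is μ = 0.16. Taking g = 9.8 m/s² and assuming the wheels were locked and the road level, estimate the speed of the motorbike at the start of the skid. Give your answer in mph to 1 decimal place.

Initial speed ≈ 66.6 mph

Deceleration a = μg = 0.16 × 9.8 = 1.568 m/s².
v = √(2a·d) = √(2 × 1.568 × 283) = √887.488 = 29.7907 m/s.
= 29.7907 ÷ 0.44704 = 66.640 mph.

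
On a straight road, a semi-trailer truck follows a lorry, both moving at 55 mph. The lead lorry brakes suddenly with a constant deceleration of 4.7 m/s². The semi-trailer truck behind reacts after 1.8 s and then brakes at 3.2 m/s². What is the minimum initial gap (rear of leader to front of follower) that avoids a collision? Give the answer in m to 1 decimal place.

55 mph × 0.44704 = 24.5872 m/s.
Leader travels v²/(2a_L) = 604.530 / 9.400 = 64.312 m before stopping.
Follower covers v·t_r = 24.5872 × 1.8 = 44.257 m while reacting, then v²/(2a_F) = 604.530 / 6.400 = 94.458 m while braking, for a total of 44.257 + 94.458 = 138.715 m.
Since a_F ≤ a_L and the follower starts braking later, the follower is never slower than the leader, so the closest approach is when both have stopped.
Minimum gap = 138.715 − 64.312 = 74.403 m.

Minimum gap ≈ 74.4 m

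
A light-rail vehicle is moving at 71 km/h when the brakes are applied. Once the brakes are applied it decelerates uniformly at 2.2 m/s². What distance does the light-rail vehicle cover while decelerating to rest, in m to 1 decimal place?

Braking distance ≈ 88.4 m

71 km/h ÷ 3.6 = 19.7222 m/s.
Braking distance = v²/(2a) = 19.7222² / (2 × 2.200) = 388.965 / 4.400 = 88.401 m.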